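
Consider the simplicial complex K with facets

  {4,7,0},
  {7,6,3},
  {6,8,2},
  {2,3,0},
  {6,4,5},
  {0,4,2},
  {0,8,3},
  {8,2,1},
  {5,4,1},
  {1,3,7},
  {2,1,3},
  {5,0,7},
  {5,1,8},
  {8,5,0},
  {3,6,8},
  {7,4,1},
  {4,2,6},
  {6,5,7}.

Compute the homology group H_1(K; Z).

H_1 = Z ⊕ Z_2.

Take the total order 0 < 1 < 2 < 3 < 4 < 5 < 6 < 7 < 8 on the vertex set. Then K (dimension 2) consists of the simplices:

  0-simplices (9): [0], [1], [2], [3], [4], [5], [6], [7], [8]
  1-simplices (27): (27 of them)
  2-simplices (18): [0,2,3], [0,2,4], [0,3,8], [0,4,7], [0,5,7], [0,5,8], [1,2,3], [1,2,8], [1,3,7], [1,4,5], [1,4,7], [1,5,8], [2,4,6], [2,6,8], [3,6,7], [3,6,8], [4,5,6], [5,6,7]

giving chain groups C_0 ≅ Z^9, C_1 ≅ Z^27, C_2 ≅ Z^18.

Boundary ∂_1: C_1 → C_0 sends each edge [p,q] (with p < q) to q − p.
As a 9×27 matrix over Z this has rank 8, with invariant factors (1,1,1,1,1,1,1,1).

The boundary map ∂_2: C_2 → C_1 sends each 2-simplex [p,q,r] to [q,r] − [p,r] + [p,q]. For instance
  ∂[0,2,3] = [2,3] − [0,3] + [0,2],
  ∂[1,5,8] = [5,8] − [1,8] + [1,5].
This gives a 27×18 integer matrix of rank 18; reducing to Smith normal form yields diagonal entries (1,1,1,1,1,1,1,1,1,1,1,1,1,1,1,1,1,2).

Computing H_k = (kernel of ∂_k) / (image of ∂_{k+1}):

  H_1: rank ker ∂_1 − rank ∂_2 = (27 − 8) − 18 = 1, and ∂_2 has invariant factor 2 > 1, so H_1 = Z ⊕ Z_2.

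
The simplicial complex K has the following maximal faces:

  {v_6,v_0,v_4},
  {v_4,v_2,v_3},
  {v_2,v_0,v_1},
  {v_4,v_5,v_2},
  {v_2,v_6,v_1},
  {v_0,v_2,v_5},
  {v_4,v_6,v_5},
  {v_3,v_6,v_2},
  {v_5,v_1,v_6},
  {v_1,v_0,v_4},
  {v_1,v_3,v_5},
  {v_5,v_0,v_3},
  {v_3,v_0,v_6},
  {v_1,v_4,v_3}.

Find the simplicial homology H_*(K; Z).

H_0 ≅ Z,  H_1 ≅ Z^2,  H_2 ≅ Z.

Take the total order v_0 < v_1 < v_2 < v_3 < v_4 < v_5 < v_6 on the vertex set. Then K (dimension 2) consists of the simplices:

  0-simplices (7): [v_0], [v_1], [v_2], [v_3], [v_4], [v_5], [v_6]
  1-simplices (21): (21 of them)
  2-simplices (14): (14 of them)

giving chain groups C_0 ≅ Z^7, C_1 ≅ Z^21, C_2 ≅ Z^14.

Boundary ∂_1: C_1 → C_0 is given by ∂[p,q] = [q] − [p]. For instance
  ∂[v_2,v_4] = [v_4] − [v_2].
The resulting 7×21 matrix has rank 6, and its Smith normal form has invariant factors (1,1,1,1,1,1).

Boundary ∂_2: C_2 → C_1 sends each 2-simplex [p,q,r] to [q,r] − [p,r] + [p,q]. For instance
  ∂[v_1,v_2,v_6] = [v_2,v_6] − [v_1,v_6] + [v_1,v_2],
  ∂[v_4,v_5,v_6] = [v_5,v_6] − [v_4,v_6] + [v_4,v_5].
The 21×14 boundary matrix has rank 13 and Smith normal form diag(1,1,1,1,1,1,1,1,1,1,1,1,1).

Computing H_k = (kernel of ∂_k) / (image of ∂_{k+1}):

  H_0: rank C_0 − rank ∂_1 = 7 − 6 = 1, and the invariant factors of ∂_1 are all 1, so H_0 = Z.
  H_1: rank ker ∂_1 − rank ∂_2 = (21 − 6) − 13 = 2, and the invariant factors of ∂_2 are all 1, so H_1 = Z^2.
  H_2: rank ker ∂_2 − rank ∂_3 = (14 − 13) − 0 = 1, and there is no ∂_3, so H_2 = Z.

As a check, the Euler characteristic is 7 − 21 + 14 = 0, which agrees with 1 − 2 + 1 = 0.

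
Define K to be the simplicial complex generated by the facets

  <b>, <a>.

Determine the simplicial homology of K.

H_0 = Z^2.

Fix the vertex order a < b and write every simplex with vertices in increasing order. Then dim K = 0 and the simplices of K are:

  0-simplices (2): a, b

Hence C_0 ≅ Z^2.

Now H_k = ker ∂_k / im ∂_{k+1}, so:

  H_0: rank C_0 − rank ∂_1 = 2 − 0 = 2, and there is no ∂_1, so H_0 = Z^2.

(K is a triangulation of a set of 2 points.)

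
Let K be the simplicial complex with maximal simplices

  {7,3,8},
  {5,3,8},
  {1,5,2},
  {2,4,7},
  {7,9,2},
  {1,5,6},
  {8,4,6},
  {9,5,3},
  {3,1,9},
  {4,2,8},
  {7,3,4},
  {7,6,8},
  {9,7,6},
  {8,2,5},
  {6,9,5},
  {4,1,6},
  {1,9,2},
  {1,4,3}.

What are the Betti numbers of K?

Fix the vertex order 1 < 2 < 3 < 4 < 5 < 6 < 7 < 8 < 9 and write every simplex with vertices in increasing order. Then dim K = 2 and the simplices of K are:

  0-simplices (9): [1], [2], [3], [4], [5], [6], [7], [8], [9]
  1-simplices (27): (27 of them)
  2-simplices (18): [1,2,5], [1,2,9], [1,3,4], [1,3,9], [1,4,6], [1,5,6], [2,4,7], [2,4,8], [2,5,8], [2,7,9], [3,4,7], [3,5,8], [3,5,9], [3,7,8], [4,6,8], [5,6,9], [6,7,8], [6,7,9]

Hence C_0 ≅ Z^9, C_1 ≅ Z^27, C_2 ≅ Z^18.

The boundary map ∂_1: C_1 → C_0 maps an edge to its endpoints' difference, ∂[p,q] = q − p. For instance
  ∂[4,8] = [8] − [4].
This gives a 9×27 integer matrix of rank 8; reducing to Smith normal form yields diagonal entries (1,1,1,1,1,1,1,1).

∂_2: C_2 → C_1 sends each 2-simplex [p,q,r] to [q,r] − [p,r] + [p,q]. For instance
  ∂[1,2,5] = [2,5] − [1,5] + [1,2],
  ∂[5,6,9] = [6,9] − [5,9] + [5,6].
The 27×18 boundary matrix has rank 18 and Smith normal form diag(1,1,1,1,1,1,1,1,1,1,1,1,1,1,1,1,1,2).

From H_k ≅ ker(∂_k) / im(∂_{k+1}) we obtain:

  H_0: rank C_0 − rank ∂_1 = 9 − 8 = 1, and the invariant factors of ∂_1 are all 1, so H_0 ≅ Z.
  H_1: rank ker ∂_1 − rank ∂_2 = (27 − 8) − 18 = 1, and ∂_2 has invariant factor 2 > 1, so H_1 ≅ Z ⊕ Z/2.
  H_2: rank ker ∂_2 − rank ∂_3 = (18 − 18) − 0 = 0, and there is no ∂_3, so H_2 ≅ 0.

As a check, the Euler characteristic is 9 − 27 + 18 = 0, which agrees with 1 − 1 + 0 = 0.

Hence the Betti numbers are b_0 = 1, b_1 = 1, b_2 = 0.

b_0 = 1, b_1 = 1, b_2 = 0.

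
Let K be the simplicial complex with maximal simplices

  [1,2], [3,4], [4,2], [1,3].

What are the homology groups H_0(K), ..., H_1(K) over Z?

Take the total order 1 < 2 < 3 < 4 on the vertex set. Then K (dimension 1) consists of the simplices:

  0-simplices (4): [1], [2], [3], [4]
  1-simplices (4): [1,2], [1,3], [2,4], [3,4]

giving chain groups C_0 ≅ Z^4, C_1 ≅ Z^4.

∂_1: C_1 → C_0 sends each edge [p,q] (with p < q) to q − p.
The 4×4 boundary matrix has rank 3 and Smith normal form diag(1,1,1).

From H_k ≅ ker(∂_k) / im(∂_{k+1}) we obtain:

  H_0: rank C_0 − rank ∂_1 = 4 − 3 = 1, and the invariant factors of ∂_1 are all 1, so H_0 ≅ Z.
  H_1: rank ker ∂_1 − rank ∂_2 = (4 − 3) − 0 = 1, and there is no ∂_2, so H_1 ≅ Z.

H_0 = Z,  H_1 = Z.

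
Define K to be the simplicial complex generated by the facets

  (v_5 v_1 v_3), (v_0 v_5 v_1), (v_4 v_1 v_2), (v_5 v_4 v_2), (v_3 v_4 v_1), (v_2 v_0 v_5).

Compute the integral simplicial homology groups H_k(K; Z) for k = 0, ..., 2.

K has 6 vertices, 12 edges, 6 triangles.
rank ∂_0 = 0, rank ∂_1 = 5 ⇒ b_0 = 6 − 0 − 5 = 1; all invariant factors of ∂_1 are 1 so no torsion. So H_0 ≅ Z.
rank ∂_1 = 5, rank ∂_2 = 6 ⇒ b_1 = 12 − 5 − 6 = 1; all invariant factors of ∂_2 are 1 so no torsion. So H_1 ≅ Z.
rank ∂_2 = 6, rank ∂_3 = 0 ⇒ b_2 = 6 − 6 − 0 = 0. So H_2 ≅ 0.

H_0 ≅ Z,  H_1 ≅ Z,  H_2 = 0.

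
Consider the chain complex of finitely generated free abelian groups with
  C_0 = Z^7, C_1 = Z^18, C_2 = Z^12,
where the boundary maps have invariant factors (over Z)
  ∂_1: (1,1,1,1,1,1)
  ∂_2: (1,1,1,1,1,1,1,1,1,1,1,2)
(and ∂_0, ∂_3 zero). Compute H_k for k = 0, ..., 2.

H_0 = Z,  H_1 = Z/2Z,  H_2 = 0.

H_0: b_0 = 7 − 0 − 6 = 1; torsion from ∂_1 factors > 1: none. So H_0 = Z.
H_1: b_1 = 18 − 6 − 12 = 0; torsion from ∂_2 factors > 1: [2]. So H_1 = Z/2Z.
H_2: b_2 = 12 − 12 − 0 = 0; torsion from ∂_3 factors > 1: none. So H_2 = 0.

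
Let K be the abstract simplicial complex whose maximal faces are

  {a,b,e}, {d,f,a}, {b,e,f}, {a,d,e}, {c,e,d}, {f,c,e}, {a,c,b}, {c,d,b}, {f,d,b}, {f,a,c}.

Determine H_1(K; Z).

H_1 ≅ Z_2.

K has 6 vertices, 15 edges, 10 triangles.
rank ∂_1 = 5, rank ∂_2 = 10 ⇒ b_1 = 15 − 5 − 10 = 0; ∂_2 has invariant factor(s) [2] giving torsion. So H_1 = Z_2.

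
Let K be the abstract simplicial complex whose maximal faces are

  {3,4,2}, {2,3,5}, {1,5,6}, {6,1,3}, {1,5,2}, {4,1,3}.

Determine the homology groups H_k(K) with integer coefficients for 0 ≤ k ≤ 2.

Order the vertices as 1 < 2 < 3 < 4 < 5 < 6. Listing each simplex with vertices in this order, K has dimension 2 with simplices:

  0-simplices (6): [1], [2], [3], [4], [5], [6]
  1-simplices (12): [1,2], [1,3], [1,4], [1,5], [1,6], [2,3], [2,4], [2,5], [3,4], [3,5], [3,6], [5,6]
  2-simplices (6): [1,2,5], [1,3,4], [1,3,6], [1,5,6], [2,3,4], [2,3,5]

Hence C_0 ≅ Z^6, C_1 ≅ Z^12, C_2 ≅ Z^6.

∂_1: C_1 → C_0 maps an edge to its endpoints' difference, ∂[p,q] = q − p. For instance
  ∂[1,4] = [4] − [1].
As a 6×12 matrix over Z this has rank 5, with invariant factors (1,1,1,1,1).

Boundary ∂_2: C_2 → C_1 acts by ∂[p,q,r] = [q,r] − [p,r] + [p,q]. For instance
  ∂[2,3,5] = [3,5] − [2,5] + [2,3],
  ∂[1,5,6] = [5,6] − [1,6] + [1,5].
As a 12×6 matrix over Z this has rank 6, with invariant factors (1,1,1,1,1,1).

From H_k ≅ ker(∂_k) / im(∂_{k+1}) we obtain:

  H_0: rank C_0 − rank ∂_1 = 6 − 5 = 1, and the invariant factors of ∂_1 are all 1, so H_0 ≅ Z.
  H_1: rank ker ∂_1 − rank ∂_2 = (12 − 5) − 6 = 1, and the invariant factors of ∂_2 are all 1, so H_1 ≅ Z.
  H_2: rank ker ∂_2 − rank ∂_3 = (6 − 6) − 0 = 0, and there is no ∂_3, so H_2 ≅ 0.

H_0 = Z,  H_1 = Z,  H_2 = 0.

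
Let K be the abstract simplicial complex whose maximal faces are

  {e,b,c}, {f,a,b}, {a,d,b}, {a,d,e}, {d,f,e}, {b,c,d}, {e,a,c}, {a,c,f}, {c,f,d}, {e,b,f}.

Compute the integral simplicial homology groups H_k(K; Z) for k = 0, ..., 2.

H_0 = Z,  H_1 = Z/2Z,  H_2 = 0.

Fix the vertex order a < b < c < d < e < f and write every simplex with vertices in increasing order. Then dim K = 2 and the simplices of K are:

  0-simplices (6): a, b, c, d, e, f
  1-simplices (15): ab, ac, ad, ae, af, bc, bd, be, bf, cd, ce, cf, de, df, ef
  2-simplices (10): abd, abf, ace, acf, ade, bcd, bce, bef, cdf, def

so the chain groups are C_0 ≅ Z^6, C_1 ≅ Z^15, C_2 ≅ Z^10.

∂_1: C_1 → C_0 sends each edge [p,q] (with p < q) to q − p.
The 6×15 boundary matrix has rank 5 and Smith normal form diag(1,1,1,1,1).

∂_2: C_2 → C_1 sends each 2-simplex [p,q,r] to [q,r] − [p,r] + [p,q]. For instance
  ∂cdf = df − cf + cd,
  ∂def = ef − df + de.
This gives a 15×10 integer matrix of rank 10; reducing to Smith normal form yields diagonal entries (1,1,1,1,1,1,1,1,1,2).

Now H_k = ker ∂_k / im ∂_{k+1}, so:

  H_0: rank C_0 − rank ∂_1 = 6 − 5 = 1, and the invariant factors of ∂_1 are all 1, so H_0 ≅ Z.
  H_1: rank ker ∂_1 − rank ∂_2 = (15 − 5) − 10 = 0, and ∂_2 has invariant factor 2 > 1, so H_1 ≅ Z/2Z.
  H_2: rank ker ∂_2 − rank ∂_3 = (10 − 10) − 0 = 0, and there is no ∂_3, so H_2 ≅ 0.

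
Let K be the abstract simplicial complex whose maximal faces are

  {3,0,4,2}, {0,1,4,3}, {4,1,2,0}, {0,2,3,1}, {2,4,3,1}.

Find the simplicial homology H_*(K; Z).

We work with the vertex ordering 0 < 1 < 2 < 3 < 4. The simplices of K, each written with vertices in increasing order, are:

  0-simplices (5): [0], [1], [2], [3], [4]
  1-simplices (10): [0,1], [0,2], [0,3], [0,4], [1,2], [1,3], [1,4], [2,3], [2,4], [3,4]
  2-simplices (10): [0,1,2], [0,1,3], [0,1,4], [0,2,3], [0,2,4], [0,3,4], [1,2,3], [1,2,4], [1,3,4], [2,3,4]
  3-simplices (5): [0,1,2,3], [0,1,2,4], [0,1,3,4], [0,2,3,4], [1,2,3,4]

Hence C_0 ≅ Z^5, C_1 ≅ Z^10, C_2 ≅ Z^10, C_3 ≅ Z^5.

Boundary ∂_1: C_1 → C_0 is given by ∂[p,q] = [q] − [p]. For instance
  ∂[1,2] = [2] − [1].
This gives a 5×10 integer matrix of rank 4; reducing to Smith normal form yields diagonal entries (1,1,1,1).

Boundary ∂_2: C_2 → C_1 maps a triangle to the signed sum of its edges. For instance
  ∂[1,2,4] = [2,4] − [1,4] + [1,2],
  ∂[1,3,4] = [3,4] − [1,4] + [1,3].
The 10×10 boundary matrix has rank 6 and Smith normal form diag(1,1,1,1,1,1).

∂_3: C_3 → C_2 sends each 3-simplex σ to the alternating sum Σ_i (−1)^i (σ with its i-th vertex removed). For instance
  ∂[1,2,3,4] = [2,3,4] − [1,3,4] + [1,2,4] − [1,2,3],
  ∂[0,2,3,4] = [2,3,4] − [0,3,4] + [0,2,4] − [0,2,3].
This gives a 10×5 integer matrix of rank 4; reducing to Smith normal form yields diagonal entries (1,1,1,1).

Reading off H_k = ker ∂_k / im ∂_{k+1}:

  H_0: rank C_0 − rank ∂_1 = 5 − 4 = 1, and the invariant factors of ∂_1 are all 1, so H_0 = Z.
  H_1: rank ker ∂_1 − rank ∂_2 = (10 − 4) − 6 = 0, and the invariant factors of ∂_2 are all 1, so H_1 = 0.
  H_2: rank ker ∂_2 − rank ∂_3 = (10 − 6) − 4 = 0, and the invariant factors of ∂_3 are all 1, so H_2 = 0.
  H_3: rank ker ∂_3 − rank ∂_4 = (5 − 4) − 0 = 1, and there is no ∂_4, so H_3 = Z.

As a check, the Euler characteristic is 5 − 10 + 10 − 5 = 0, which agrees with 1 − 0 + 0 − 1 = 0.

H_0 = Z,  H_1 = 0,  H_2 = 0,  H_3 = Z.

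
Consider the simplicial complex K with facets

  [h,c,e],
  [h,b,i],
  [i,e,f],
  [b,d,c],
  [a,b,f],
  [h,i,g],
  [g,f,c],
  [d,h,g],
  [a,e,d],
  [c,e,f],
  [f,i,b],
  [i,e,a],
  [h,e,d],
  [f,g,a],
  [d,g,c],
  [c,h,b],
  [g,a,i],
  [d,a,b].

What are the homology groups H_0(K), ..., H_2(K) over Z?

We work with the vertex ordering a < b < c < d < e < f < g < h < i. The simplices of K, each written with vertices in increasing order, are:

  0-simplices (9): a, b, c, d, e, f, g, h, i
  1-simplices (27): ab, ad, ae, af, ag, ai, bc, bd, bf, bh, bi, cd, ce, cf, cg, ch, de, dg, dh, ef, eh, ei, fg, fi, gh, gi, hi
  2-simplices (18): abd, abf, ade, aei, afg, agi, bcd, bch, bfi, bhi, cdg, cef, ceh, cfg, deh, dgh, efi, ghi

giving chain groups C_0 ≅ Z^9, C_1 ≅ Z^27, C_2 ≅ Z^18.

The boundary map ∂_1: C_1 → C_0 sends each edge [p,q] (with p < q) to q − p. For instance
  ∂gh = h − g.
As a 9×27 matrix over Z this has rank 8, with invariant factors (1,1,1,1,1,1,1,1).

∂_2: C_2 → C_1 acts by ∂[p,q,r] = [q,r] − [p,r] + [p,q]. For instance
  ∂bch = ch − bh + bc,
  ∂dgh = gh − dh + dg.
The resulting 27×18 matrix has rank 18, and its Smith normal form has invariant factors (1,1,1,1,1,1,1,1,1,1,1,1,1,1,1,1,1,2).

Computing H_k = (kernel of ∂_k) / (image of ∂_{k+1}):

  H_0: rank C_0 − rank ∂_1 = 9 − 8 = 1, and the invariant factors of ∂_1 are all 1, so H_0 = Z.
  H_1: rank ker ∂_1 − rank ∂_2 = (27 − 8) − 18 = 1, and ∂_2 has invariant factor 2 > 1, so H_1 = Z ⊕ Z_2.
  H_2: rank ker ∂_2 − rank ∂_3 = (18 − 18) − 0 = 0, and there is no ∂_3, so H_2 = 0.

As a check, the Euler characteristic is 9 − 27 + 18 = 0, which agrees with 1 − 1 + 0 = 0.

H_0 ≅ Z,  H_1 ≅ Z ⊕ Z_2,  H_2 = 0.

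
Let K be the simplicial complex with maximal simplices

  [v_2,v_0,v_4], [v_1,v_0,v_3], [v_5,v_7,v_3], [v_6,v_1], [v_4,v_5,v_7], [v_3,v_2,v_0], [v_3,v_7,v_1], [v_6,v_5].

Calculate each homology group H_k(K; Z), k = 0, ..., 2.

H_0 = Z,  H_1 = Z^2,  H_2 = 0.

Order the vertices as v_0 < v_1 < v_2 < v_3 < v_4 < v_5 < v_6 < v_7. Listing each simplex with vertices in this order, K has dimension 2 with simplices:

  0-simplices (8): [v_0], [v_1], [v_2], [v_3], [v_4], [v_5], [v_6], [v_7]
  1-simplices (15): (15 of them)
  2-simplices (6): [v_0,v_1,v_3], [v_0,v_2,v_3], [v_0,v_2,v_4], [v_1,v_3,v_7], [v_3,v_5,v_7], [v_4,v_5,v_7]

so the chain groups are C_0 ≅ Z^8, C_1 ≅ Z^15, C_2 ≅ Z^6.

∂_1: C_1 → C_0 is given by ∂[p,q] = [q] − [p]. For instance
  ∂[v_0,v_3] = [v_3] − [v_0].
As a 8×15 matrix over Z this has rank 7, with invariant factors (1,1,1,1,1,1,1).

Boundary ∂_2: C_2 → C_1 acts by ∂[p,q,r] = [q,r] − [p,r] + [p,q]. For instance
  ∂[v_4,v_5,v_7] = [v_5,v_7] − [v_4,v_7] + [v_4,v_5],
  ∂[v_0,v_2,v_4] = [v_2,v_4] − [v_0,v_4] + [v_0,v_2].
As a 15×6 matrix over Z this has rank 6, with invariant factors (1,1,1,1,1,1).

From H_k ≅ ker(∂_k) / im(∂_{k+1}) we obtain:

  H_0: rank C_0 − rank ∂_1 = 8 − 7 = 1, and the invariant factors of ∂_1 are all 1, so H_0 ≅ Z.
  H_1: rank ker ∂_1 − rank ∂_2 = (15 − 7) − 6 = 2, and the invariant factors of ∂_2 are all 1, so H_1 ≅ Z^2.
  H_2: rank ker ∂_2 − rank ∂_3 = (6 − 6) − 0 = 0, and there is no ∂_3, so H_2 ≅ 0.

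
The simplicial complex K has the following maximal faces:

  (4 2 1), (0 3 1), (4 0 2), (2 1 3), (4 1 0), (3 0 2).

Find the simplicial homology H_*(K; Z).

H_0 ≅ Z,  H_1 = 0,  H_2 ≅ Z.

Take the total order 0 < 1 < 2 < 3 < 4 on the vertex set. Then K (dimension 2) consists of the simplices:

  0-simplices (5): [0], [1], [2], [3], [4]
  1-simplices (9): [0,1], [0,2], [0,3], [0,4], [1,2], [1,3], [1,4], [2,3], [2,4]
  2-simplices (6): [0,1,3], [0,1,4], [0,2,3], [0,2,4], [1,2,3], [1,2,4]

Hence C_0 ≅ Z^5, C_1 ≅ Z^9, C_2 ≅ Z^6.

Boundary ∂_1: C_1 → C_0 sends each edge [p,q] (with p < q) to q − p. For instance
  ∂[0,3] = [3] − [0].
As a 5×9 matrix over Z this has rank 4, with invariant factors (1,1,1,1).

Boundary ∂_2: C_2 → C_1 acts by ∂[p,q,r] = [q,r] − [p,r] + [p,q]. For instance
  ∂[1,2,3] = [2,3] − [1,3] + [1,2],
  ∂[1,2,4] = [2,4] − [1,4] + [1,2].
The 9×6 boundary matrix has rank 5 and Smith normal form diag(1,1,1,1,1).

Now H_k = ker ∂_k / im ∂_{k+1}, so:

  H_0: rank C_0 − rank ∂_1 = 5 − 4 = 1, and the invariant factors of ∂_1 are all 1, so H_0 ≅ Z.
  H_1: rank ker ∂_1 − rank ∂_2 = (9 − 4) − 5 = 0, and the invariant factors of ∂_2 are all 1, so H_1 ≅ 0.
  H_2: rank ker ∂_2 − rank ∂_3 = (6 − 5) − 0 = 1, and there is no ∂_3, so H_2 ≅ Z.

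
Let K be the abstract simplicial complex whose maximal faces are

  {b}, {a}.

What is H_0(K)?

We work with the vertex ordering a < b. The simplices of K, each written with vertices in increasing order, are:

  0-simplices (2): a, b

so the chain groups are C_0 ≅ Z^2.

Now H_k = ker ∂_k / im ∂_{k+1}, so:

  H_0: rank C_0 − rank ∂_1 = 2 − 0 = 2, and there is no ∂_1, so H_0 = Z^2.

H_0 ≅ Z^2.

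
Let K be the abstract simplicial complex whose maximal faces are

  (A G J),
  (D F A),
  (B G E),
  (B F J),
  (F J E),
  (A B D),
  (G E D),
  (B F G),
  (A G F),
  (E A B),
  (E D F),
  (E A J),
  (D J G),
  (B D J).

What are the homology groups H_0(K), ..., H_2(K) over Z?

Take the total order A < B < D < E < F < G < J on the vertex set. Then K (dimension 2) consists of the simplices:

  0-simplices (7): A, B, D, E, F, G, J
  1-simplices (21): AB, AD, AE, AF, AG, AJ, BD, BE, BF, BG, BJ, DE, DF, DG, DJ, EF, EG, EJ, FG, FJ, GJ
  2-simplices (14): ABD, ABE, ADF, AEJ, AFG, AGJ, BDJ, BEG, BFG, BFJ, DEF, DEG, DGJ, EFJ

Hence C_0 ≅ Z^7, C_1 ≅ Z^21, C_2 ≅ Z^14.

∂_1: C_1 → C_0 is given by ∂[p,q] = [q] − [p]. For instance
  ∂AE = E − A.
The 7×21 boundary matrix has rank 6 and Smith normal form diag(1,1,1,1,1,1).

Boundary ∂_2: C_2 → C_1 acts by ∂[p,q,r] = [q,r] − [p,r] + [p,q]. For instance
  ∂BFJ = FJ − BJ + BF,
  ∂ADF = DF − AF + AD.
The 21×14 boundary matrix has rank 13 and Smith normal form diag(1,1,1,1,1,1,1,1,1,1,1,1,1).

From H_k ≅ ker(∂_k) / im(∂_{k+1}) we obtain:

  H_0: rank C_0 − rank ∂_1 = 7 − 6 = 1, and the invariant factors of ∂_1 are all 1, so H_0 = Z.
  H_1: rank ker ∂_1 − rank ∂_2 = (21 − 6) − 13 = 2, and the invariant factors of ∂_2 are all 1, so H_1 = Z^2.
  H_2: rank ker ∂_2 − rank ∂_3 = (14 − 13) − 0 = 1, and there is no ∂_3, so H_2 = Z.

(K is a triangulation of the torus T^2.)

H_0 = Z,  H_1 = Z^2,  H_2 = Z.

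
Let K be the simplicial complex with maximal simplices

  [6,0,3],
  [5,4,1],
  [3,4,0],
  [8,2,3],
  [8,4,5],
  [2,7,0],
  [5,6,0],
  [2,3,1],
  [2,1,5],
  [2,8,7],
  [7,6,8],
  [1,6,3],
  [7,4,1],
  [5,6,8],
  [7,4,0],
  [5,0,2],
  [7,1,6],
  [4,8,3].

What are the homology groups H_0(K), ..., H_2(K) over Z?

H_0 = Z,  H_1 = Z^2,  H_2 = Z.

Take the total order 0 < 1 < 2 < 3 < 4 < 5 < 6 < 7 < 8 on the vertex set. Then K (dimension 2) consists of the simplices:

  0-simplices (9): [0], [1], [2], [3], [4], [5], [6], [7], [8]
  1-simplices (27): (27 of them)
  2-simplices (18): [0,2,5], [0,2,7], [0,3,4], [0,3,6], [0,4,7], [0,5,6], [1,2,3], [1,2,5], [1,3,6], [1,4,5], [1,4,7], [1,6,7], [2,3,8], [2,7,8], [3,4,8], [4,5,8], [5,6,8], [6,7,8]

Hence C_0 ≅ Z^9, C_1 ≅ Z^27, C_2 ≅ Z^18.

The boundary map ∂_1: C_1 → C_0 sends each edge [p,q] (with p < q) to q − p. For instance
  ∂[0,2] = [2] − [0].
The resulting 9×27 matrix has rank 8, and its Smith normal form has invariant factors (1,1,1,1,1,1,1,1).

∂_2: C_2 → C_1 maps a triangle to the signed sum of its edges. For instance
  ∂[1,2,3] = [2,3] − [1,3] + [1,2],
  ∂[0,3,4] = [3,4] − [0,4] + [0,3].
This gives a 27×18 integer matrix of rank 17; reducing to Smith normal form yields diagonal entries (1,1,1,1,1,1,1,1,1,1,1,1,1,1,1,1,1).

Reading off H_k = ker ∂_k / im ∂_{k+1}:

  H_0: rank C_0 − rank ∂_1 = 9 − 8 = 1, and the invariant factors of ∂_1 are all 1, so H_0 = Z.
  H_1: rank ker ∂_1 − rank ∂_2 = (27 − 8) − 17 = 2, and the invariant factors of ∂_2 are all 1, so H_1 = Z^2.
  H_2: rank ker ∂_2 − rank ∂_3 = (18 − 17) − 0 = 1, and there is no ∂_3, so H_2 = Z.

As a check, the Euler characteristic is 9 − 27 + 18 = 0, which agrees with 1 − 2 + 1 = 0.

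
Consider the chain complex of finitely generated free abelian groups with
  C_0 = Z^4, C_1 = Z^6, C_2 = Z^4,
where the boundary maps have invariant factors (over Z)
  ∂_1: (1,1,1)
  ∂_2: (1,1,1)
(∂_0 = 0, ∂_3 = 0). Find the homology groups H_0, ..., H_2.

H_0 = Z,  H_1 = 0,  H_2 = Z.

H_0: b_0 = 4 − 0 − 3 = 1; torsion from ∂_1 factors > 1: none. So H_0 = Z.
H_1: b_1 = 6 − 3 − 3 = 0; torsion from ∂_2 factors > 1: none. So H_1 = 0.
H_2: b_2 = 4 − 3 − 0 = 1; torsion from ∂_3 factors > 1: none. So H_2 = Z.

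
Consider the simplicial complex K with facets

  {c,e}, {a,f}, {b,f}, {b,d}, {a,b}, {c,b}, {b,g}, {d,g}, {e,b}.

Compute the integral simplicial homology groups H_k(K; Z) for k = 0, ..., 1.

H_0 = Z,  H_1 = Z^3.

Fix the vertex order a < b < c < d < e < f < g and write every simplex with vertices in increasing order. Then dim K = 1 and the simplices of K are:

  0-simplices (7): a, b, c, d, e, f, g
  1-simplices (9): ab, af, bc, bd, be, bf, bg, ce, dg

giving chain groups C_0 ≅ Z^7, C_1 ≅ Z^9.

The boundary map ∂_1: C_1 → C_0 sends each edge [p,q] (with p < q) to q − p. For instance
  ∂ab = b − a.
The resulting 7×9 matrix has rank 6, and its Smith normal form has invariant factors (1,1,1,1,1,1).

From H_k ≅ ker(∂_k) / im(∂_{k+1}) we obtain:

  H_0: rank C_0 − rank ∂_1 = 7 − 6 = 1, and the invariant factors of ∂_1 are all 1, so H_0 ≅ Z.
  H_1: rank ker ∂_1 − rank ∂_2 = (9 − 6) − 0 = 3, and there is no ∂_2, so H_1 ≅ Z^3.

(K is a triangulation of a wedge of 3 circles.)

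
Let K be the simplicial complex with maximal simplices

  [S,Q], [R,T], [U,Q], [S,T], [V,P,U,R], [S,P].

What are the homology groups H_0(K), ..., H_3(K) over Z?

Take the total order P < Q < R < S < T < U < V on the vertex set. Then K (dimension 3) consists of the simplices:

  0-simplices (7): P, Q, R, S, T, U, V
  1-simplices (11): PR, PS, PU, PV, QS, QU, RT, RU, RV, ST, UV
  2-simplices (4): PRU, PRV, PUV, RUV
  3-simplices (1): PRUV

giving chain groups C_0 ≅ Z^7, C_1 ≅ Z^11, C_2 ≅ Z^4, C_3 ≅ Z^1.

∂_1: C_1 → C_0 maps an edge to its endpoints' difference, ∂[p,q] = q − p. For instance
  ∂PR = R − P.
The resulting 7×11 matrix has rank 6, and its Smith normal form has invariant factors (1,1,1,1,1,1).

The boundary map ∂_2: C_2 → C_1 maps a triangle to the signed sum of its edges. For instance
  ∂PRU = RU − PU + PR,
  ∂PUV = UV − PV + PU.
As a 11×4 matrix over Z this has rank 3, with invariant factors (1,1,1).

The boundary map ∂_3: C_3 → C_2 sends each 3-simplex σ to the alternating sum Σ_i (−1)^i (σ with its i-th vertex removed). For instance
  ∂PRUV = RUV − PUV + PRV − PRU.
The resulting 4×1 matrix has rank 1, and its Smith normal form has invariant factors (1).

From H_k ≅ ker(∂_k) / im(∂_{k+1}) we obtain:

  H_0: rank C_0 − rank ∂_1 = 7 − 6 = 1, and the invariant factors of ∂_1 are all 1, so H_0 = Z.
  H_1: rank ker ∂_1 − rank ∂_2 = (11 − 6) − 3 = 2, and the invariant factors of ∂_2 are all 1, so H_1 = Z^2.
  H_2: rank ker ∂_2 − rank ∂_3 = (4 − 3) − 1 = 0, and the invariant factors of ∂_3 are all 1, so H_2 = 0.
  H_3: rank ker ∂_3 − rank ∂_4 = (1 − 1) − 0 = 0, and there is no ∂_4, so H_3 = 0.

As a check, the Euler characteristic is 7 − 11 + 4 − 1 = -1, which agrees with 1 − 2 + 0 − 0 = -1.

H_0 ≅ Z,  H_1 ≅ Z^2,  H_2 = 0,  H_3 = 0.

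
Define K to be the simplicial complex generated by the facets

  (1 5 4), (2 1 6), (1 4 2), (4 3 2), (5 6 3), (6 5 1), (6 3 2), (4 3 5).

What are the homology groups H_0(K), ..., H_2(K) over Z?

Take the total order 1 < 2 < 3 < 4 < 5 < 6 on the vertex set. Then K (dimension 2) consists of the simplices:

  0-simplices (6): [1], [2], [3], [4], [5], [6]
  1-simplices (12): [1,2], [1,4], [1,5], [1,6], [2,3], [2,4], [2,6], [3,4], [3,5], [3,6], [4,5], [5,6]
  2-simplices (8): [1,2,4], [1,2,6], [1,4,5], [1,5,6], [2,3,4], [2,3,6], [3,4,5], [3,5,6]

so the chain groups are C_0 ≅ Z^6, C_1 ≅ Z^12, C_2 ≅ Z^8.

Boundary ∂_1: C_1 → C_0 is given by ∂[p,q] = [q] − [p]. For instance
  ∂[3,6] = [6] − [3].
The resulting 6×12 matrix has rank 5, and its Smith normal form has invariant factors (1,1,1,1,1).

∂_2: C_2 → C_1 acts by ∂[p,q,r] = [q,r] − [p,r] + [p,q]. For instance
  ∂[3,4,5] = [4,5] − [3,5] + [3,4],
  ∂[2,3,4] = [3,4] − [2,4] + [2,3].
The resulting 12×8 matrix has rank 7, and its Smith normal form has invariant factors (1,1,1,1,1,1,1).

Now H_k = ker ∂_k / im ∂_{k+1}, so:

  H_0: rank C_0 − rank ∂_1 = 6 − 5 = 1, and the invariant factors of ∂_1 are all 1, so H_0 = Z.
  H_1: rank ker ∂_1 − rank ∂_2 = (12 − 5) − 7 = 0, and the invariant factors of ∂_2 are all 1, so H_1 = 0.
  H_2: rank ker ∂_2 − rank ∂_3 = (8 − 7) − 0 = 1, and there is no ∂_3, so H_2 = Z.

(K is a triangulation of the 2-sphere S^2.)

H_0 ≅ Z,  H_1 = 0,  H_2 ≅ Z.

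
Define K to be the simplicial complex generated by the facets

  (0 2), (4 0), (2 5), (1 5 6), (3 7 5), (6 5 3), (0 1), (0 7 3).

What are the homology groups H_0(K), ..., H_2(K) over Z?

Take the total order 0 < 1 < 2 < 3 < 4 < 5 < 6 < 7 on the vertex set. Then K (dimension 2) consists of the simplices:

  0-simplices (8): [0], [1], [2], [3], [4], [5], [6], [7]
  1-simplices (13): [0,1], [0,2], [0,3], [0,4], [0,7], [1,5], [1,6], [2,5], [3,5], [3,6], [3,7], [5,6], [5,7]
  2-simplices (4): [0,3,7], [1,5,6], [3,5,6], [3,5,7]

giving chain groups C_0 ≅ Z^8, C_1 ≅ Z^13, C_2 ≅ Z^4.

∂_1: C_1 → C_0 sends each edge [p,q] (with p < q) to q − p.
This gives a 8×13 integer matrix of rank 7; reducing to Smith normal form yields diagonal entries (1,1,1,1,1,1,1).

∂_2: C_2 → C_1 acts by ∂[p,q,r] = [q,r] − [p,r] + [p,q]. For instance
  ∂[3,5,6] = [5,6] − [3,6] + [3,5],
  ∂[1,5,6] = [5,6] − [1,6] + [1,5].
The resulting 13×4 matrix has rank 4, and its Smith normal form has invariant factors (1,1,1,1).

From H_k ≅ ker(∂_k) / im(∂_{k+1}) we obtain:

  H_0: rank C_0 − rank ∂_1 = 8 − 7 = 1, and the invariant factors of ∂_1 are all 1, so H_0 ≅ Z.
  H_1: rank ker ∂_1 − rank ∂_2 = (13 − 7) − 4 = 2, and the invariant factors of ∂_2 are all 1, so H_1 ≅ Z^2.
  H_2: rank ker ∂_2 − rank ∂_3 = (4 − 4) − 0 = 0, and there is no ∂_3, so H_2 ≅ 0.

H_0 ≅ Z,  H_1 ≅ Z^2,  H_2 = 0.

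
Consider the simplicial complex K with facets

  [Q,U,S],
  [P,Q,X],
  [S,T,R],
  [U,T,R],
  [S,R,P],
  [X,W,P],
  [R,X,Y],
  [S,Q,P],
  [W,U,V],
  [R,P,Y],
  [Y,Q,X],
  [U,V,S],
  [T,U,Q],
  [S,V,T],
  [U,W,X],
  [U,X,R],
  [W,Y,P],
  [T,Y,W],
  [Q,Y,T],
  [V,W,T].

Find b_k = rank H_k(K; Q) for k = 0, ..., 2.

Take the total order P < Q < R < S < T < U < V < W < X < Y on the vertex set. Then K (dimension 2) consists of the simplices:

  0-simplices (10): P, Q, R, S, T, U, V, W, X, Y
  1-simplices (30): PQ, PR, PS, PW, PX, PY, QS, QT, QU, QX, QY, RS, RT, RU, RX, RY, ST, SU, SV, TU, TV, TW, TY, UV, UW, UX, VW, WX, WY, XY
  2-simplices (20): PQS, PQX, PRS, PRY, PWX, PWY, QSU, QTU, QTY, QXY, RST, RTU, RUX, RXY, STV, SUV, TVW, TWY, UVW, UWX

so the chain groups are C_0 ≅ Z^10, C_1 ≅ Z^30, C_2 ≅ Z^20.

∂_1: C_1 → C_0 sends each edge [p,q] (with p < q) to q − p. For instance
  ∂PQ = Q − P.
The resulting 10×30 matrix has rank 9, and its Smith normal form has invariant factors (1,1,1,1,1,1,1,1,1).

The boundary map ∂_2: C_2 → C_1 acts by ∂[p,q,r] = [q,r] − [p,r] + [p,q]. For instance
  ∂UWX = WX − UX + UW,
  ∂UVW = VW − UW + UV.
This gives a 30×20 integer matrix of rank 20; reducing to Smith normal form yields diagonal entries (1,1,1,1,1,1,1,1,1,1,1,1,1,1,1,1,1,1,1,2).

Reading off H_k = ker ∂_k / im ∂_{k+1}:

  H_0: rank C_0 − rank ∂_1 = 10 − 9 = 1, and the invariant factors of ∂_1 are all 1, so H_0 ≅ Z.
  H_1: rank ker ∂_1 − rank ∂_2 = (30 − 9) − 20 = 1, and ∂_2 has invariant factor 2 > 1, so H_1 ≅ Z ⊕ Z_2.
  H_2: rank ker ∂_2 − rank ∂_3 = (20 − 20) − 0 = 0, and there is no ∂_3, so H_2 ≅ 0.

As a check, the Euler characteristic is 10 − 30 + 20 = 0, which agrees with 1 − 1 + 0 = 0.

Hence the Betti numbers are b_0 = 1, b_1 = 1, b_2 = 0.

b_0 = 1, b_1 = 1, b_2 = 0.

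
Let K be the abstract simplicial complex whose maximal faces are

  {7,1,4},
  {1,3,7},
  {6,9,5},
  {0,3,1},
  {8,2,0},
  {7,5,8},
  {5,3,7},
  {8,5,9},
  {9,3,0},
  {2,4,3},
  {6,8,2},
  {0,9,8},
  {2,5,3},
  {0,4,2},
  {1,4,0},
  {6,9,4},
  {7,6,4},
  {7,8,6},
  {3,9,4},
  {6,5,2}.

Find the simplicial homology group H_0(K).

H_0 = Z.

Fix the vertex order 0 < 1 < 2 < 3 < 4 < 5 < 6 < 7 < 8 < 9 and write every simplex with vertices in increasing order. Then dim K = 2 and the simplices of K are:

  0-simplices (10): [0], [1], [2], [3], [4], [5], [6], [7], [8], [9]
  1-simplices (30): (30 of them)
  2-simplices (20): (20 of them)

giving chain groups C_0 ≅ Z^10, C_1 ≅ Z^30, C_2 ≅ Z^20.

The boundary map ∂_1: C_1 → C_0 maps an edge to its endpoints' difference, ∂[p,q] = q − p. For instance
  ∂[0,1] = [1] − [0].
The resulting 10×30 matrix has rank 9, and its Smith normal form has invariant factors (1,1,1,1,1,1,1,1,1).

Boundary ∂_2: C_2 → C_1 sends each 2-simplex [p,q,r] to [q,r] − [p,r] + [p,q]. For instance
  ∂[3,4,9] = [4,9] − [3,9] + [3,4],
  ∂[5,8,9] = [8,9] − [5,9] + [5,8].
This gives a 30×20 integer matrix of rank 20; reducing to Smith normal form yields diagonal entries (1,1,1,1,1,1,1,1,1,1,1,1,1,1,1,1,1,1,1,2).

From H_k ≅ ker(∂_k) / im(∂_{k+1}) we obtain:

  H_0: rank C_0 − rank ∂_1 = 10 − 9 = 1, and the invariant factors of ∂_1 are all 1, so H_0 ≅ Z.

(K is a triangulation of the Klein bottle.)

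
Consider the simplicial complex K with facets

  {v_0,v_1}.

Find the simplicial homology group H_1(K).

H_1 = 0.

Fix the vertex order v_0 < v_1 and write every simplex with vertices in increasing order. Then dim K = 1 and the simplices of K are:

  0-simplices (2): [v_0], [v_1]
  1-simplices (1): [v_0,v_1]

so the chain groups are C_0 ≅ Z^2, C_1 ≅ Z^1.

∂_1: C_1 → C_0 sends each edge [p,q] (with p < q) to q − p. For instance
  ∂[v_0,v_1] = [v_1] − [v_0].
The resulting 2×1 matrix has rank 1, and its Smith normal form has invariant factors (1).

Computing H_k = (kernel of ∂_k) / (image of ∂_{k+1}):

  H_1: rank ker ∂_1 − rank ∂_2 = (1 − 1) − 0 = 0, and there is no ∂_2, so H_1 = 0.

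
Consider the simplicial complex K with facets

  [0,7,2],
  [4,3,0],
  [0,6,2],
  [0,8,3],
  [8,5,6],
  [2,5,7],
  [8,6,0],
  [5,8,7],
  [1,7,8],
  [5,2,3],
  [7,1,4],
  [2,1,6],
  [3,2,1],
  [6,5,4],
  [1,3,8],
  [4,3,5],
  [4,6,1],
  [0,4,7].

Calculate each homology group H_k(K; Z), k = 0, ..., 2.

H_0 = Z,  H_1 = Z^2,  H_2 = Z.

We work with the vertex ordering 0 < 1 < 2 < 3 < 4 < 5 < 6 < 7 < 8. The simplices of K, each written with vertices in increasing order, are:

  0-simplices (9): [0], [1], [2], [3], [4], [5], [6], [7], [8]
  1-simplices (27): (27 of them)
  2-simplices (18): [0,2,6], [0,2,7], [0,3,4], [0,3,8], [0,4,7], [0,6,8], [1,2,3], [1,2,6], [1,3,8], [1,4,6], [1,4,7], [1,7,8], [2,3,5], [2,5,7], [3,4,5], [4,5,6], [5,6,8], [5,7,8]

giving chain groups C_0 ≅ Z^9, C_1 ≅ Z^27, C_2 ≅ Z^18.

Boundary ∂_1: C_1 → C_0 is given by ∂[p,q] = [q] − [p]. For instance
  ∂[0,2] = [2] − [0].
As a 9×27 matrix over Z this has rank 8, with invariant factors (1,1,1,1,1,1,1,1).

Boundary ∂_2: C_2 → C_1 maps a triangle to the signed sum of its edges. For instance
  ∂[4,5,6] = [5,6] − [4,6] + [4,5],
  ∂[5,6,8] = [6,8] − [5,8] + [5,6].
This gives a 27×18 integer matrix of rank 17; reducing to Smith normal form yields diagonal entries (1,1,1,1,1,1,1,1,1,1,1,1,1,1,1,1,1).

Now H_k = ker ∂_k / im ∂_{k+1}, so:

  H_0: rank C_0 − rank ∂_1 = 9 − 8 = 1, and the invariant factors of ∂_1 are all 1, so H_0 = Z.
  H_1: rank ker ∂_1 − rank ∂_2 = (27 − 8) − 17 = 2, and the invariant factors of ∂_2 are all 1, so H_1 = Z^2.
  H_2: rank ker ∂_2 − rank ∂_3 = (18 − 17) − 0 = 1, and there is no ∂_3, so H_2 = Z.

As a check, the Euler characteristic is 9 − 27 + 18 = 0, which agrees with 1 − 2 + 1 = 0.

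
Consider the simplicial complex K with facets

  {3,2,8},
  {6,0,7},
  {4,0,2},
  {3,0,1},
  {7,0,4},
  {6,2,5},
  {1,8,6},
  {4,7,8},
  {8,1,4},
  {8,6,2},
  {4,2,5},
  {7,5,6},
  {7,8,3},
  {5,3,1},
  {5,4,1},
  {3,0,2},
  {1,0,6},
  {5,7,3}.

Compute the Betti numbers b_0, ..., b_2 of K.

b_0 = 1, b_1 = 2, b_2 = 1.

K has 9 vertices, 27 edges, 18 triangles.
rank ∂_0 = 0, rank ∂_1 = 8 ⇒ b_0 = 9 − 0 − 8 = 1; all invariant factors of ∂_1 are 1 so no torsion. So H_0 = Z.
rank ∂_1 = 8, rank ∂_2 = 17 ⇒ b_1 = 27 − 8 − 17 = 2; all invariant factors of ∂_2 are 1 so no torsion. So H_1 = Z^2.
rank ∂_2 = 17, rank ∂_3 = 0 ⇒ b_2 = 18 − 17 − 0 = 1. So H_2 = Z.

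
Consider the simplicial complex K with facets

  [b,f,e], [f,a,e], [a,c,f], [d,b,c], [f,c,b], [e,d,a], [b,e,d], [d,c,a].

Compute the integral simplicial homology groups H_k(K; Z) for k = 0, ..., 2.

Order the vertices as a < b < c < d < e < f. Listing each simplex with vertices in this order, K has dimension 2 with simplices:

  0-simplices (6): a, b, c, d, e, f
  1-simplices (12): ac, ad, ae, af, bc, bd, be, bf, cd, cf, de, ef
  2-simplices (8): acd, acf, ade, aef, bcd, bcf, bde, bef

so the chain groups are C_0 ≅ Z^6, C_1 ≅ Z^12, C_2 ≅ Z^8.

The boundary map ∂_1: C_1 → C_0 is given by ∂[p,q] = [q] − [p]. For instance
  ∂cf = f − c.
As a 6×12 matrix over Z this has rank 5, with invariant factors (1,1,1,1,1).

Boundary ∂_2: C_2 → C_1 acts by ∂[p,q,r] = [q,r] − [p,r] + [p,q]. For instance
  ∂acd = cd − ad + ac,
  ∂ade = de − ae + ad.
The resulting 12×8 matrix has rank 7, and its Smith normal form has invariant factors (1,1,1,1,1,1,1).

Computing H_k = (kernel of ∂_k) / (image of ∂_{k+1}):

  H_0: rank C_0 − rank ∂_1 = 6 − 5 = 1, and the invariant factors of ∂_1 are all 1, so H_0 ≅ Z.
  H_1: rank ker ∂_1 − rank ∂_2 = (12 − 5) − 7 = 0, and the invariant factors of ∂_2 are all 1, so H_1 ≅ 0.
  H_2: rank ker ∂_2 − rank ∂_3 = (8 − 7) − 0 = 1, and there is no ∂_3, so H_2 ≅ Z.

As a check, the Euler characteristic is 6 − 12 + 8 = 2, which agrees with 1 − 0 + 1 = 2.

H_0 = Z,  H_1 = 0,  H_2 = Z.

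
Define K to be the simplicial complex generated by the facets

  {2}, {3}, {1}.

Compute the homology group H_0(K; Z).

H_0 ≅ Z^3.

Fix the vertex order 1 < 2 < 3 and write every simplex with vertices in increasing order. Then dim K = 0 and the simplices of K are:

  0-simplices (3): [1], [2], [3]

so the chain groups are C_0 ≅ Z^3.

Computing H_k = (kernel of ∂_k) / (image of ∂_{k+1}):

  H_0: rank C_0 − rank ∂_1 = 3 − 0 = 3, and there is no ∂_1, so H_0 = Z^3.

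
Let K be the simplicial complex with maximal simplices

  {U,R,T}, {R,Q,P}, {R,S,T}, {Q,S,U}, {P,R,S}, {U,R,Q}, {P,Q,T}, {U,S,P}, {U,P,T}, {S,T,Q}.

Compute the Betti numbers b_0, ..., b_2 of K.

b_0 = 1, b_1 = 0, b_2 = 0.

We work with the vertex ordering P < Q < R < S < T < U. The simplices of K, each written with vertices in increasing order, are:

  0-simplices (6): P, Q, R, S, T, U
  1-simplices (15): PQ, PR, PS, PT, PU, QR, QS, QT, QU, RS, RT, RU, ST, SU, TU
  2-simplices (10): PQR, PQT, PRS, PSU, PTU, QRU, QST, QSU, RST, RTU

Hence C_0 ≅ Z^6, C_1 ≅ Z^15, C_2 ≅ Z^10.

Boundary ∂_1: C_1 → C_0 sends each edge [p,q] (with p < q) to q − p.
The 6×15 boundary matrix has rank 5 and Smith normal form diag(1,1,1,1,1).

∂_2: C_2 → C_1 acts by ∂[p,q,r] = [q,r] − [p,r] + [p,q]. For instance
  ∂QST = ST − QT + QS,
  ∂PQT = QT − PT + PQ.
As a 15×10 matrix over Z this has rank 10, with invariant factors (1,1,1,1,1,1,1,1,1,2).

From H_k ≅ ker(∂_k) / im(∂_{k+1}) we obtain:

  H_0: rank C_0 − rank ∂_1 = 6 − 5 = 1, and the invariant factors of ∂_1 are all 1, so H_0 ≅ Z.
  H_1: rank ker ∂_1 − rank ∂_2 = (15 − 5) − 10 = 0, and ∂_2 has invariant factor 2 > 1, so H_1 ≅ Z_2.
  H_2: rank ker ∂_2 − rank ∂_3 = (10 − 10) − 0 = 0, and there is no ∂_3, so H_2 ≅ 0.

Hence the Betti numbers are b_0 = 1, b_1 = 0, b_2 = 0.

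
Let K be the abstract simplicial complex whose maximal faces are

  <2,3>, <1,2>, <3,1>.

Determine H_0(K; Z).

K has 3 vertices, 3 edges.
rank ∂_0 = 0, rank ∂_1 = 2 ⇒ b_0 = 3 − 0 − 2 = 1; all invariant factors of ∂_1 are 1 so no torsion. So H_0 = Z.

H_0 ≅ Z.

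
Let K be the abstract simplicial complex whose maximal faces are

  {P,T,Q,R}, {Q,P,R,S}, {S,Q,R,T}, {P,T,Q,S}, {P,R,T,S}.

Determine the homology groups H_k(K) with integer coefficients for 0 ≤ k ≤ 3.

H_0 ≅ Z,  H_1 = 0,  H_2 = 0,  H_3 ≅ Z.

Fix the vertex order P < Q < R < S < T and write every simplex with vertices in increasing order. Then dim K = 3 and the simplices of K are:

  0-simplices (5): P, Q, R, S, T
  1-simplices (10): PQ, PR, PS, PT, QR, QS, QT, RS, RT, ST
  2-simplices (10): PQR, PQS, PQT, PRS, PRT, PST, QRS, QRT, QST, RST
  3-simplices (5): PQRS, PQRT, PQST, PRST, QRST

Hence C_0 ≅ Z^5, C_1 ≅ Z^10, C_2 ≅ Z^10, C_3 ≅ Z^5.

Boundary ∂_1: C_1 → C_0 is given by ∂[p,q] = [q] − [p]. For instance
  ∂PQ = Q − P.
The resulting 5×10 matrix has rank 4, and its Smith normal form has invariant factors (1,1,1,1).

Boundary ∂_2: C_2 → C_1 maps a triangle to the signed sum of its edges. For instance
  ∂PRT = RT − PT + PR,
  ∂PQS = QS − PS + PQ.
As a 10×10 matrix over Z this has rank 6, with invariant factors (1,1,1,1,1,1).

∂_3: C_3 → C_2 sends each 3-simplex σ to the alternating sum Σ_i (−1)^i (σ with its i-th vertex removed). For instance
  ∂QRST = RST − QST + QRT − QRS,
  ∂PQRS = QRS − PRS + PQS − PQR.
The resulting 10×5 matrix has rank 4, and its Smith normal form has invariant factors (1,1,1,1).

Reading off H_k = ker ∂_k / im ∂_{k+1}:

  H_0: rank C_0 − rank ∂_1 = 5 − 4 = 1, and the invariant factors of ∂_1 are all 1, so H_0 ≅ Z.
  H_1: rank ker ∂_1 − rank ∂_2 = (10 − 4) − 6 = 0, and the invariant factors of ∂_2 are all 1, so H_1 ≅ 0.
  H_2: rank ker ∂_2 − rank ∂_3 = (10 − 6) − 4 = 0, and the invariant factors of ∂_3 are all 1, so H_2 ≅ 0.
  H_3: rank ker ∂_3 − rank ∂_4 = (5 − 4) − 0 = 1, and there is no ∂_4, so H_3 ≅ Z.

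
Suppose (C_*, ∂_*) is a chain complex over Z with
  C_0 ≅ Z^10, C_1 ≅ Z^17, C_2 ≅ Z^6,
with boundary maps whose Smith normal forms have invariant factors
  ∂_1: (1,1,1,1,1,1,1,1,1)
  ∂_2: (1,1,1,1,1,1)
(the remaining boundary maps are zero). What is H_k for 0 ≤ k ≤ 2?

H_0: b_0 = 10 − 0 − 9 = 1; torsion from ∂_1 factors > 1: none. So H_0 = Z.
H_1: b_1 = 17 − 9 − 6 = 2; torsion from ∂_2 factors > 1: none. So H_1 = Z^2.
H_2: b_2 = 6 − 6 − 0 = 0; torsion from ∂_3 factors > 1: none. So H_2 = 0.

H_0 = Z,  H_1 = Z^2,  H_2 = 0.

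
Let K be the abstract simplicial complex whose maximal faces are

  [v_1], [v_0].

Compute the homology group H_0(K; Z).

H_0 ≅ Z^2.

Fix the vertex order v_0 < v_1 and write every simplex with vertices in increasing order. Then dim K = 0 and the simplices of K are:

  0-simplices (2): [v_0], [v_1]

so the chain groups are C_0 ≅ Z^2.

From H_k ≅ ker(∂_k) / im(∂_{k+1}) we obtain:

  H_0: rank C_0 − rank ∂_1 = 2 − 0 = 2, and there is no ∂_1, so H_0 ≅ Z^2.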